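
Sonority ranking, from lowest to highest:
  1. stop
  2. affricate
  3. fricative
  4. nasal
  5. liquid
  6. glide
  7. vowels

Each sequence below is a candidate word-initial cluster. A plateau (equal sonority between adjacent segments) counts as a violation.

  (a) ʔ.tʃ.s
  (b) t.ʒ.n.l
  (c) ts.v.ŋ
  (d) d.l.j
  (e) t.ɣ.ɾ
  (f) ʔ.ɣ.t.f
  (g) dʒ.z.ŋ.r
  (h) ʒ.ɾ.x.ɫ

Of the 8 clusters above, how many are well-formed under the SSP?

(a) ʔ.tʃ.s: profile 1-2-3 — obeys.
(b) t.ʒ.n.l: profile 1-3-4-5 — obeys.
(c) ts.v.ŋ: profile 2-3-4 — obeys.
(d) d.l.j: profile 1-5-6 — obeys.
(e) t.ɣ.ɾ: profile 1-3-5 — obeys.
(f) ʔ.ɣ.t.f: profile 1-3-1-3 — violates.
(g) dʒ.z.ŋ.r: profile 2-3-4-5 — obeys.
(h) ʒ.ɾ.x.ɫ: profile 3-5-3-5 — violates.

6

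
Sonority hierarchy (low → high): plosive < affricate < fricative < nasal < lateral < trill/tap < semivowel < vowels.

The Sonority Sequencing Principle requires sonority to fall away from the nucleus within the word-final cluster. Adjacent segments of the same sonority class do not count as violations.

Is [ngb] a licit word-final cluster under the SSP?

/n/: nasal = 4.
/g/: plosive = 1.
/b/: plosive = 1.
The profile 4-1-1 is non-increasing (plateaus allowed), so the word-final cluster satisfies the SSP.

yes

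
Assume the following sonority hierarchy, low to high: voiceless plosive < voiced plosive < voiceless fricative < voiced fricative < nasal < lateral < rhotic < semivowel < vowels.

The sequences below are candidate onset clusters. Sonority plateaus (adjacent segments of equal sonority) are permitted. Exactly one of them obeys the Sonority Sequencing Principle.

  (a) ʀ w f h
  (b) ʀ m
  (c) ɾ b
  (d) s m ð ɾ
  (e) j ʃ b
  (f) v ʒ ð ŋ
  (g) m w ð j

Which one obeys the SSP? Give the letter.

(a) ʀ w f h: profile 7-8-3-3 — violates.
(b) ʀ m: profile 7-5 — violates.
(c) ɾ b: profile 7-2 — violates.
(d) s m ð ɾ: profile 3-5-4-7 — violates.
(e) j ʃ b: profile 8-3-2 — violates.
(f) v ʒ ð ŋ: profile 4-4-4-5 — obeys.
(g) m w ð j: profile 5-8-4-8 — violates.

f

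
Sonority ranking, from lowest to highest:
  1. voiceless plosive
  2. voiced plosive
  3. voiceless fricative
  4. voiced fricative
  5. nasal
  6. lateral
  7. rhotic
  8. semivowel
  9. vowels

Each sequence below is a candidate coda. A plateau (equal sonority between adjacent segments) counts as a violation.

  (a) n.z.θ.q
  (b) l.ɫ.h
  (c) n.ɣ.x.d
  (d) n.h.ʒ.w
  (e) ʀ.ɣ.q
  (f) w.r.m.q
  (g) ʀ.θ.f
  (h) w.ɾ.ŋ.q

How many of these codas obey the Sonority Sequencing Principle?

(a) n.z.θ.q: profile 5-4-3-1 — obeys.
(b) l.ɫ.h: profile 6-6-3 — violates.
(c) n.ɣ.x.d: profile 5-4-3-2 — obeys.
(d) n.h.ʒ.w: profile 5-3-4-8 — violates.
(e) ʀ.ɣ.q: profile 7-4-1 — obeys.
(f) w.r.m.q: profile 8-7-5-1 — obeys.
(g) ʀ.θ.f: profile 7-3-3 — violates.
(h) w.ɾ.ŋ.q: profile 8-7-5-1 — obeys.

5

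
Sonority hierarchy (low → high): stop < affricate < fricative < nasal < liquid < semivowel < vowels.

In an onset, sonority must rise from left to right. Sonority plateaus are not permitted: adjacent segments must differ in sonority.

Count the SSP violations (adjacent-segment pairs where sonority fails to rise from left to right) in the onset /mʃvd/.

3

/m/ — nasal, sonority 4.
/ʃ/ — fricative, sonority 3.
/v/ — fricative, sonority 3.
/d/ — stop, sonority 1.
/m/→/ʃ/: 4→3 (does not rise) — violation.
/ʃ/→/v/: 3→3 (plateau) — violation.
/v/→/d/: 3→1 (does not rise) — violation.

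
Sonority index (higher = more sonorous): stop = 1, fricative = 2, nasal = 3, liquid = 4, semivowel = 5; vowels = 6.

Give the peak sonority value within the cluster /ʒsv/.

/ʒ/ is a fricative (sonority 2).
/s/ is a fricative (sonority 2).
/v/ is a fricative (sonority 2).
The maximum is 2.

2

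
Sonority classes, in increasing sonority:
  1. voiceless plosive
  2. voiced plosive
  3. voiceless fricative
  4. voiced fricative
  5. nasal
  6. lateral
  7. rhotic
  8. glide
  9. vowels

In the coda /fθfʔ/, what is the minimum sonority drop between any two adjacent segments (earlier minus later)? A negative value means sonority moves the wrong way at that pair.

0

/f/: voiceless fricative = 3.
/θ/: voiceless fricative = 3.
/f/: voiceless fricative = 3.
/ʔ/: voiceless plosive = 1.
/f/→/θ/: change +0.
/θ/→/f/: change +0.
/f/→/ʔ/: change +2.
Minimum = 0.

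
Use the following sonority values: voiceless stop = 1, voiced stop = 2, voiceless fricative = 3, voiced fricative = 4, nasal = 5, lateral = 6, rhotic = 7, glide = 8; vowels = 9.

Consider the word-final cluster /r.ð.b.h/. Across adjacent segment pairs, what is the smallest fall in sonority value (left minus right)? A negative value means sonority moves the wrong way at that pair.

/r/ is a rhotic (sonority 7).
/ð/ is a voiced fricative (sonority 4).
/b/ is a voiced stop (sonority 2).
/h/ is a voiceless fricative (sonority 3).
/r/→/ð/: change +3.
/ð/→/b/: change +2.
/b/→/h/: change -1.
Minimum = -1.

-1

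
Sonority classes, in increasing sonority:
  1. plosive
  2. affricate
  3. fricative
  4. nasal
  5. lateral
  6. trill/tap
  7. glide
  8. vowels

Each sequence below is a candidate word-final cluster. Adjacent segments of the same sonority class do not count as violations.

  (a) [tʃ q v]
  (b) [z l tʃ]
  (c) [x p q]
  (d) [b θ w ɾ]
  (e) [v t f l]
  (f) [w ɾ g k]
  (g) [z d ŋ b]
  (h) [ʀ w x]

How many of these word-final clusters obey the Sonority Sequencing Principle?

(a) [tʃ q v]: profile 2-1-3 — violates.
(b) [z l tʃ]: profile 3-5-2 — violates.
(c) [x p q]: profile 3-1-1 — obeys.
(d) [b θ w ɾ]: profile 1-3-7-6 — violates.
(e) [v t f l]: profile 3-1-3-5 — violates.
(f) [w ɾ g k]: profile 7-6-1-1 — obeys.
(g) [z d ŋ b]: profile 3-1-4-1 — violates.
(h) [ʀ w x]: profile 6-7-3 — violates.

2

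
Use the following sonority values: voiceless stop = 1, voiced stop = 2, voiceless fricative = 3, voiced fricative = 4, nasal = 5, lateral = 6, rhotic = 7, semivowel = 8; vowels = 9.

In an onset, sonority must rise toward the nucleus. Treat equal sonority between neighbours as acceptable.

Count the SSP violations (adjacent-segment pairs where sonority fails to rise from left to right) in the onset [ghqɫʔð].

/g/ — voiced stop, sonority 2.
/h/ — voiceless fricative, sonority 3.
/q/ — voiceless stop, sonority 1.
/ɫ/ — lateral, sonority 6.
/ʔ/ — voiceless stop, sonority 1.
/ð/ — voiced fricative, sonority 4.
/g/→/h/: 2→3 (rises) — ok.
/h/→/q/: 3→1 (does not rise) — violation.
/q/→/ɫ/: 1→6 (rises) — ok.
/ɫ/→/ʔ/: 6→1 (does not rise) — violation.
/ʔ/→/ð/: 1→4 (rises) — ok.

2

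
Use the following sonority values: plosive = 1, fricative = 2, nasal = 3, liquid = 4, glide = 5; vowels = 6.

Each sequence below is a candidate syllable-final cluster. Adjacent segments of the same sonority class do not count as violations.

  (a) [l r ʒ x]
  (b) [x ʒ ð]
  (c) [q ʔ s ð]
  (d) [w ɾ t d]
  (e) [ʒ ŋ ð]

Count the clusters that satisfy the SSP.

3

(a) 4-4-2-2 → obeys
(b) 2-2-2 → obeys
(c) 1-1-2-2 → violates
(d) 5-4-1-1 → obeys
(e) 2-3-2 → violates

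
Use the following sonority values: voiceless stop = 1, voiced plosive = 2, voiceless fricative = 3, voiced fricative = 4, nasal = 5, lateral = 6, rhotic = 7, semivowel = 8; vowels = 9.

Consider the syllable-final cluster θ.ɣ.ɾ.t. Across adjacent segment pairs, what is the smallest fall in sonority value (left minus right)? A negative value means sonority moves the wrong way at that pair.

-3

/θ/: voiceless fricative = 3.
/ɣ/: voiced fricative = 4.
/ɾ/: rhotic = 7.
/t/: voiceless stop = 1.
/θ/→/ɣ/: change -1.
/ɣ/→/ɾ/: change -3.
/ɾ/→/t/: change +6.
Minimum = -3.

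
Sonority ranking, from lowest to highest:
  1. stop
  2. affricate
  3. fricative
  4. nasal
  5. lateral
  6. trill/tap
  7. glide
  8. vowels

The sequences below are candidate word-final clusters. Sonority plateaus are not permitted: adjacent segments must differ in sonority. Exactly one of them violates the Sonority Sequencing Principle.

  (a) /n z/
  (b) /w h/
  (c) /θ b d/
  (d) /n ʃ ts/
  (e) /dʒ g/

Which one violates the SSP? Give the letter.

c

(a) sonority 4-3: well-formed.
(b) sonority 7-3: well-formed.
(c) sonority 3-1-1: ill-formed.
(d) sonority 4-3-2: well-formed.
(e) sonority 2-1: well-formed.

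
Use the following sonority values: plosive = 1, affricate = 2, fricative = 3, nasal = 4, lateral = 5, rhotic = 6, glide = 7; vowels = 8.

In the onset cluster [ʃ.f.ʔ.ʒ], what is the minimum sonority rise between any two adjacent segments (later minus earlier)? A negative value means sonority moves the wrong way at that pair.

/ʃ/ is a fricative (sonority 3).
/f/ is a fricative (sonority 3).
/ʔ/ is a plosive (sonority 1).
/ʒ/ is a fricative (sonority 3).
/ʃ/→/f/: change +0.
/f/→/ʔ/: change -2.
/ʔ/→/ʒ/: change +2.
Minimum = -2.

-2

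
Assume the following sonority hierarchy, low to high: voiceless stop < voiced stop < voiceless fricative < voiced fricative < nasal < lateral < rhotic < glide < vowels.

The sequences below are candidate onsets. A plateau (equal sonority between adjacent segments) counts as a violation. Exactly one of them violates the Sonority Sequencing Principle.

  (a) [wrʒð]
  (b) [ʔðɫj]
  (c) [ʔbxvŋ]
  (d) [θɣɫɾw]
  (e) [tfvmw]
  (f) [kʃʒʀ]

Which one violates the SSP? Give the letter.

(a) [wrʒð]: profile 8-7-4-4 — violates.
(b) [ʔðɫj]: profile 1-4-6-8 — obeys.
(c) [ʔbxvŋ]: profile 1-2-3-4-5 — obeys.
(d) [θɣɫɾw]: profile 3-4-6-7-8 — obeys.
(e) [tfvmw]: profile 1-3-4-5-8 — obeys.
(f) [kʃʒʀ]: profile 1-3-4-7 — obeys.

a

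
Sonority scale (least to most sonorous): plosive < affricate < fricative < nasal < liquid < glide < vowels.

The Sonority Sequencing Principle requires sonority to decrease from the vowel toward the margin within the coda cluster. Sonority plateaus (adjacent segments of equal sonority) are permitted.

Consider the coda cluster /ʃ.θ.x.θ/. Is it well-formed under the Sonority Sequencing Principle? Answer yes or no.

yes

/ʃ/ — fricative, sonority 3.
/θ/ — fricative, sonority 3.
/x/ — fricative, sonority 3.
/θ/ — fricative, sonority 3.
The profile 3-3-3-3 is non-increasing (plateaus allowed), so the coda cluster satisfies the SSP.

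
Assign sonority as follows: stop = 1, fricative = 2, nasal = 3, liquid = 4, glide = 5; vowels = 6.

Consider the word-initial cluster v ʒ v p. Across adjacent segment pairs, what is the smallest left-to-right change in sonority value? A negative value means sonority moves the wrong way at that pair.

-1

/v/: fricative = 2.
/ʒ/: fricative = 2.
/v/: fricative = 2.
/p/: stop = 1.
/v/→/ʒ/: change +0.
/ʒ/→/v/: change +0.
/v/→/p/: change -1.
Minimum = -1.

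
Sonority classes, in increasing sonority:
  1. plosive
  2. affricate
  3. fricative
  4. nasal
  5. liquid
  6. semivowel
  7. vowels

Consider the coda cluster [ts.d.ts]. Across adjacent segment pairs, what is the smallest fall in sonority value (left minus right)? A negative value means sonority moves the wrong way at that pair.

/ts/ — affricate, sonority 2.
/d/ — plosive, sonority 1.
/ts/ — affricate, sonority 2.
/ts/→/d/: change +1.
/d/→/ts/: change -1.
Minimum = -1.

-1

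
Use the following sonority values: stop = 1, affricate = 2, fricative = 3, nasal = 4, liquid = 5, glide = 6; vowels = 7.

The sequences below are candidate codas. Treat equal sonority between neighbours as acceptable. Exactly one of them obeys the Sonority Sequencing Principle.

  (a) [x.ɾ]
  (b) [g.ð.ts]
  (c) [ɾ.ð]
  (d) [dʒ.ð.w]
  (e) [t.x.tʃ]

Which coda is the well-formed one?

(a) [x.ɾ]: profile 3-5 — violates.
(b) [g.ð.ts]: profile 1-3-2 — violates.
(c) [ɾ.ð]: profile 5-3 — obeys.
(d) [dʒ.ð.w]: profile 2-3-6 — violates.
(e) [t.x.tʃ]: profile 1-3-2 — violates.

c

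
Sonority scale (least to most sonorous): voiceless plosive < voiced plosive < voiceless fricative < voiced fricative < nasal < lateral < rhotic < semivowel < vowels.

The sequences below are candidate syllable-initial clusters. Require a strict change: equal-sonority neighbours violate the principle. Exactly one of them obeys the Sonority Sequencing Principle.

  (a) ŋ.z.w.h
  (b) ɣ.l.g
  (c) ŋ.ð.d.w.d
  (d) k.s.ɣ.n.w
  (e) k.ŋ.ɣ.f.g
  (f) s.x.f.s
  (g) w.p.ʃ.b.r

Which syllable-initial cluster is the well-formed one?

d

(a) sonority 5-4-8-3: ill-formed.
(b) sonority 4-6-2: ill-formed.
(c) sonority 5-4-2-8-2: ill-formed.
(d) sonority 1-3-4-5-8: well-formed.
(e) sonority 1-5-4-3-2: ill-formed.
(f) sonority 3-3-3-3: ill-formed.
(g) sonority 8-1-3-2-7: ill-formed.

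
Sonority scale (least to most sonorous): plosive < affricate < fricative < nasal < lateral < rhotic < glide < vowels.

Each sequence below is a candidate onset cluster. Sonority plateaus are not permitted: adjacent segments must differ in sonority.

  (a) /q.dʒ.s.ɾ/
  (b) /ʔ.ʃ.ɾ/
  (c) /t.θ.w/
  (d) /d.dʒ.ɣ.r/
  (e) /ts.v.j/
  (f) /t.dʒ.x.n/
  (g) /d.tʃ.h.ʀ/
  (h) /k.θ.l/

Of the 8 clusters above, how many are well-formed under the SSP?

8

(a) sonority 1-2-3-6: well-formed.
(b) sonority 1-3-6: well-formed.
(c) sonority 1-3-7: well-formed.
(d) sonority 1-2-3-6: well-formed.
(e) sonority 2-3-7: well-formed.
(f) sonority 1-2-3-4: well-formed.
(g) sonority 1-2-3-6: well-formed.
(h) sonority 1-3-5: well-formed.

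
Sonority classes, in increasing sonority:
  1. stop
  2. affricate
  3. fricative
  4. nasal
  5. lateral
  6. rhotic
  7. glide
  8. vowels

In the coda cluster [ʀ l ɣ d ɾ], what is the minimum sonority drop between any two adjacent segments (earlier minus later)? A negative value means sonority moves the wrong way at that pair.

-5

/ʀ/: rhotic = 6.
/l/: lateral = 5.
/ɣ/: fricative = 3.
/d/: stop = 1.
/ɾ/: rhotic = 6.
/ʀ/→/l/: change +1.
/l/→/ɣ/: change +2.
/ɣ/→/d/: change +2.
/d/→/ɾ/: change -5.
Minimum = -5.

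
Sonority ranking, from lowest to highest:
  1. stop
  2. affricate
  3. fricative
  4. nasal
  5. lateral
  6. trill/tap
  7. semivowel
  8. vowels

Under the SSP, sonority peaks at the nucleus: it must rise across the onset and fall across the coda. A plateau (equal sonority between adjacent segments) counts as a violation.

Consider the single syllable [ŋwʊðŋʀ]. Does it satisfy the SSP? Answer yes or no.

Onset: /ŋ/ is a nasal (sonority 4), /w/ is a semivowel (sonority 7); then the nucleus /ʊ/ (sonority 8).
Onset profile 4-7-8 — rises to the nucleus.
Coda: /ð/ is a fricative (sonority 3), /ŋ/ is a nasal (sonority 4), /ʀ/ is a trill/tap (sonority 6).
Coda profile 8-3-4-6 — does not strictly fall throughout.

no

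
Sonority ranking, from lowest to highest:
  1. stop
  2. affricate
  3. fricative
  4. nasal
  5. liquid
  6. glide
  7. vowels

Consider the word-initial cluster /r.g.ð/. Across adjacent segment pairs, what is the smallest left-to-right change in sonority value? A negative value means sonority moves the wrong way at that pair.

-4

/r/: liquid = 5.
/g/: stop = 1.
/ð/: fricative = 3.
/r/→/g/: change -4.
/g/→/ð/: change +2.
Minimum = -4.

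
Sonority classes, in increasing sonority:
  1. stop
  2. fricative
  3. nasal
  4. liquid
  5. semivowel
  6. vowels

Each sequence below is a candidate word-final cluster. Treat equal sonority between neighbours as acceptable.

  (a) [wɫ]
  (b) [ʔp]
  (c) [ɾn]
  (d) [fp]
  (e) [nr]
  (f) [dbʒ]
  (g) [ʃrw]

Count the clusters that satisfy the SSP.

(a) 5-4 → obeys
(b) 1-1 → obeys
(c) 4-3 → obeys
(d) 2-1 → obeys
(e) 3-4 → violates
(f) 1-1-2 → violates
(g) 2-4-5 → violates

4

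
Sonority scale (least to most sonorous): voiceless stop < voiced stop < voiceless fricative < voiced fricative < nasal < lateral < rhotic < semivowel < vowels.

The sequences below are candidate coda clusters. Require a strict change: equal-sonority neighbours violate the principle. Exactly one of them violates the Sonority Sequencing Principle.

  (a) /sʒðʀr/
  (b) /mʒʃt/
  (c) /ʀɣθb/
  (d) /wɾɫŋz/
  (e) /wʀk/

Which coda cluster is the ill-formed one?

a

(a) 3-4-4-7-7 → violates
(b) 5-4-3-1 → obeys
(c) 7-4-3-2 → obeys
(d) 8-7-6-5-4 → obeys
(e) 8-7-1 → obeys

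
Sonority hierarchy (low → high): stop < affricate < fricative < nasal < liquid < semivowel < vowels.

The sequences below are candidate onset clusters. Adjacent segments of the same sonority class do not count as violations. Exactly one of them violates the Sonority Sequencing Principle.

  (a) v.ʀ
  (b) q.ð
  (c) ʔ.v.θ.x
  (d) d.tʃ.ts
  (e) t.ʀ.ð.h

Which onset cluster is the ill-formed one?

e

(a) v.ʀ: profile 3-5 — obeys.
(b) q.ð: profile 1-3 — obeys.
(c) ʔ.v.θ.x: profile 1-3-3-3 — obeys.
(d) d.tʃ.ts: profile 1-2-2 — obeys.
(e) t.ʀ.ð.h: profile 1-5-3-3 — violates.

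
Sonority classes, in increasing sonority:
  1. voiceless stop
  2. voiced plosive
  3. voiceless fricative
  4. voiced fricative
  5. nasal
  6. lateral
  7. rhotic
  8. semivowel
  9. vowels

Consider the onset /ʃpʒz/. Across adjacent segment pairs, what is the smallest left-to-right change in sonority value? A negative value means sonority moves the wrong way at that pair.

/ʃ/: voiceless fricative = 3.
/p/: voiceless stop = 1.
/ʒ/: voiced fricative = 4.
/z/: voiced fricative = 4.
/ʃ/→/p/: change -2.
/p/→/ʒ/: change +3.
/ʒ/→/z/: change +0.
Minimum = -2.

-2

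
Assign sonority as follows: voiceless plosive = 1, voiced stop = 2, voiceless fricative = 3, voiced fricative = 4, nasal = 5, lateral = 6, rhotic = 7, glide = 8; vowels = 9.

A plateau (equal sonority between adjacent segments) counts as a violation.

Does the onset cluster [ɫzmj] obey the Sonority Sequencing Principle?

/ɫ/: lateral = 6.
/z/: voiced fricative = 4.
/m/: nasal = 5.
/j/: glide = 8.
The profile is 6-4-5-8. Between /ɫ/ (6) and /z/ (4) sonority does not rise, so the cluster violates the SSP.

no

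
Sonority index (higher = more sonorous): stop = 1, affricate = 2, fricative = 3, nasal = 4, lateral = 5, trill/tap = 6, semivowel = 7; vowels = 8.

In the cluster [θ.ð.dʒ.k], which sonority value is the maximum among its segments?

3

/θ/ — fricative, sonority 3.
/ð/ — fricative, sonority 3.
/dʒ/ — affricate, sonority 2.
/k/ — stop, sonority 1.
The maximum is 3.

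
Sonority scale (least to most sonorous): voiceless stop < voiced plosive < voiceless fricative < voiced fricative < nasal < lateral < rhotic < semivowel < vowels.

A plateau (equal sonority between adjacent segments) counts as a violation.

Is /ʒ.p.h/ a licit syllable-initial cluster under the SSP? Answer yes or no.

/ʒ/: voiced fricative = 4.
/p/: voiceless stop = 1.
/h/: voiceless fricative = 3.
The profile is 4-1-3. Between /ʒ/ (4) and /p/ (1) sonority does not rise, so the cluster violates the SSP.

no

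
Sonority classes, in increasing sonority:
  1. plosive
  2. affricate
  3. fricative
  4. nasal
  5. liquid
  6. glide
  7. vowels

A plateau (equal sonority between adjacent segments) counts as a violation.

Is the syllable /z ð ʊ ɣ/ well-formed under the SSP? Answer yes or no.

no

Onset: /z/ is a fricative (sonority 3), /ð/ is a fricative (sonority 3); then the nucleus /ʊ/ (sonority 7).
Onset profile 3-3-7 — does not strictly rise throughout.
Coda: /ɣ/ is a fricative (sonority 3).
Coda profile 7-3 — falls from the nucleus.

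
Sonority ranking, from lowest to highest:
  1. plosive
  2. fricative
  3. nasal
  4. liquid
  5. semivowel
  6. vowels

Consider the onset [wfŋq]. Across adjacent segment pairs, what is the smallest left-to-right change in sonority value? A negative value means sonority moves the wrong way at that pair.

-3

/w/ — semivowel, sonority 5.
/f/ — fricative, sonority 2.
/ŋ/ — nasal, sonority 3.
/q/ — plosive, sonority 1.
/w/→/f/: change -3.
/f/→/ŋ/: change +1.
/ŋ/→/q/: change -2.
Minimum = -3.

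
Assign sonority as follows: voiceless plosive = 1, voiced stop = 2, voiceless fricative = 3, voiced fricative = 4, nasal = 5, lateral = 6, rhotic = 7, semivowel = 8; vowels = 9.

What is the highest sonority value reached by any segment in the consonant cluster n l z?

/n/ is a nasal (sonority 5).
/l/ is a lateral (sonority 6).
/z/ is a voiced fricative (sonority 4).
The maximum is 6.

6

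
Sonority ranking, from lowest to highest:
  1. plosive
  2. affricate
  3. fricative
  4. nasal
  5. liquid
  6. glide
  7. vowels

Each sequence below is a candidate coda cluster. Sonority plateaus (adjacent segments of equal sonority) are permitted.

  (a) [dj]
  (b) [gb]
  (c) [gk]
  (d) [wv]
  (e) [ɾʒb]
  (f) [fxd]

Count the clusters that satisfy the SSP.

5

(a) 1-6 → violates
(b) 1-1 → obeys
(c) 1-1 → obeys
(d) 6-3 → obeys
(e) 5-3-1 → obeys
(f) 3-3-1 → obeys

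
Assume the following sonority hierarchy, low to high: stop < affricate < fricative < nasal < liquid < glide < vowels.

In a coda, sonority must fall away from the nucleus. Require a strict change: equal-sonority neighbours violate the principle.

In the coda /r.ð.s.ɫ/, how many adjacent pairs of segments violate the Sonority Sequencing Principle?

2

/r/ — liquid, sonority 5.
/ð/ — fricative, sonority 3.
/s/ — fricative, sonority 3.
/ɫ/ — liquid, sonority 5.
/r/→/ð/: 5→3 (falls) — ok.
/ð/→/s/: 3→3 (plateau) — violation.
/s/→/ɫ/: 3→5 (does not fall) — violation.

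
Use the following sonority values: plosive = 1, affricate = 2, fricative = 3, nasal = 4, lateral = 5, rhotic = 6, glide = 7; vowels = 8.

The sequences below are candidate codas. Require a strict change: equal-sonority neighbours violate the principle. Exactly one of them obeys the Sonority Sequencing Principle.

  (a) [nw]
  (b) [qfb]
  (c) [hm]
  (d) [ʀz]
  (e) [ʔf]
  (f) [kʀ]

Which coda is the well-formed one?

(a) [nw]: profile 4-7 — violates.
(b) [qfb]: profile 1-3-1 — violates.
(c) [hm]: profile 3-4 — violates.
(d) [ʀz]: profile 6-3 — obeys.
(e) [ʔf]: profile 1-3 — violates.
(f) [kʀ]: profile 1-6 — violates.

d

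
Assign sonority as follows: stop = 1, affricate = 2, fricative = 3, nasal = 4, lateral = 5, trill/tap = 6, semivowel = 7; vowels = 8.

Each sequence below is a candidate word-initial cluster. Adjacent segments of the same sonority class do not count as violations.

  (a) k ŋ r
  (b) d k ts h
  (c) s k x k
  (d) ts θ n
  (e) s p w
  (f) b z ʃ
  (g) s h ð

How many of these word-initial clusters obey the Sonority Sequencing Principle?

(a) 1-4-6 → obeys
(b) 1-1-2-3 → obeys
(c) 3-1-3-1 → violates
(d) 2-3-4 → obeys
(e) 3-1-7 → violates
(f) 1-3-3 → obeys
(g) 3-3-3 → obeys

5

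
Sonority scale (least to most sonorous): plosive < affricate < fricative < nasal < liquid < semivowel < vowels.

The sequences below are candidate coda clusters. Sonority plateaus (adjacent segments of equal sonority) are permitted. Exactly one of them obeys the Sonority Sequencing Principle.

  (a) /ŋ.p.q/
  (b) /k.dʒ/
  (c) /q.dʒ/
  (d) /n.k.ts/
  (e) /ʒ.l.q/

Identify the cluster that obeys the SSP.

(a) sonority 4-1-1: well-formed.
(b) sonority 1-2: ill-formed.
(c) sonority 1-2: ill-formed.
(d) sonority 4-1-2: ill-formed.
(e) sonority 3-5-1: ill-formed.

a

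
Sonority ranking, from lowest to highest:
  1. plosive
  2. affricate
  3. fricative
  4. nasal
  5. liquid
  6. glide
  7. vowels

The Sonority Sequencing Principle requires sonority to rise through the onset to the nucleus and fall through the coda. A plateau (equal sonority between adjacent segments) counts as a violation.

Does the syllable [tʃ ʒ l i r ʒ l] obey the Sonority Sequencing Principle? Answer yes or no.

no

Onset: /tʃ/ is an affricate (sonority 2), /ʒ/ is a fricative (sonority 3), /l/ is a liquid (sonority 5); then the nucleus /i/ (sonority 7).
Onset profile 2-3-5-7 — rises to the nucleus.
Coda: /r/ is a liquid (sonority 5), /ʒ/ is a fricative (sonority 3), /l/ is a liquid (sonority 5).
Coda profile 7-5-3-5 — does not strictly fall throughout.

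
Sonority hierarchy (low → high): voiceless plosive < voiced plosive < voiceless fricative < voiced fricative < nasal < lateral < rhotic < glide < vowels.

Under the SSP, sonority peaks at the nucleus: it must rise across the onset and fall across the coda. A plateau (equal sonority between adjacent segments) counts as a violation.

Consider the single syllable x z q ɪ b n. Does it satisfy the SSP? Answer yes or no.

Onset: /x/ is a voiceless fricative (sonority 3), /z/ is a voiced fricative (sonority 4), /q/ is a voiceless plosive (sonority 1); then the nucleus /ɪ/ (sonority 9).
Onset profile 3-4-1-9 — does not strictly rise throughout.
Coda: /b/ is a voiced plosive (sonority 2), /n/ is a nasal (sonority 5).
Coda profile 9-2-5 — does not strictly fall throughout.

no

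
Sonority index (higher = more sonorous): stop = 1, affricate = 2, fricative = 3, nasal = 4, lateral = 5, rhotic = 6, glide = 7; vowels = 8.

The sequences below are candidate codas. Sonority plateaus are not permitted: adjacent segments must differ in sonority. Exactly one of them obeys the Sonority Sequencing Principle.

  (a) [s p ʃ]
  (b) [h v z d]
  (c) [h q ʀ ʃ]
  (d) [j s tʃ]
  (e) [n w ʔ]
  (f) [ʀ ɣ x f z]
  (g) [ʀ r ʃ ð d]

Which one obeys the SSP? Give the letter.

d

(a) 3-1-3 → violates
(b) 3-3-3-1 → violates
(c) 3-1-6-3 → violates
(d) 7-3-2 → obeys
(e) 4-7-1 → violates
(f) 6-3-3-3-3 → violates
(g) 6-6-3-3-1 → violates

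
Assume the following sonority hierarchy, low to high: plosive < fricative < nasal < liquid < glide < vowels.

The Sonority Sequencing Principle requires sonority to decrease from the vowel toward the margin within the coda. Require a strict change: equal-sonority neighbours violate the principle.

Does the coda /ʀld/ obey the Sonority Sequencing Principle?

/ʀ/ is a liquid (sonority 4).
/l/ is a liquid (sonority 4).
/d/ is a plosive (sonority 1).
The profile is 4-4-1. Between /ʀ/ (4) and /l/ (4) sonority does not fall, so the cluster violates the SSP.

no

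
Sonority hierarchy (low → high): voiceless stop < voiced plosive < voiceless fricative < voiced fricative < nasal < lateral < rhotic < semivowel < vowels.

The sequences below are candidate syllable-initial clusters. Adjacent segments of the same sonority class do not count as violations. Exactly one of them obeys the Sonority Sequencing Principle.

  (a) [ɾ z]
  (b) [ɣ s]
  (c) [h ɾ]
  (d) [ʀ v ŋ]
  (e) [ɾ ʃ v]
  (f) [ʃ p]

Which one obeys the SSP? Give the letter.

c

(a) [ɾ z]: profile 7-4 — violates.
(b) [ɣ s]: profile 4-3 — violates.
(c) [h ɾ]: profile 3-7 — obeys.
(d) [ʀ v ŋ]: profile 7-4-5 — violates.
(e) [ɾ ʃ v]: profile 7-3-4 — violates.
(f) [ʃ p]: profile 3-1 — violates.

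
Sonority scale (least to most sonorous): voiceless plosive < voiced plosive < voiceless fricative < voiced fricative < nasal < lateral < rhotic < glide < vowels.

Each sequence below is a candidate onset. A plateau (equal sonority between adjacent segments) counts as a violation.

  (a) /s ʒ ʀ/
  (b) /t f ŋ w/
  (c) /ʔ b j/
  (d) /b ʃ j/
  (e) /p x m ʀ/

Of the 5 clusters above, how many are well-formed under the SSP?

(a) sonority 3-4-7: well-formed.
(b) sonority 1-3-5-8: well-formed.
(c) sonority 1-2-8: well-formed.
(d) sonority 2-3-8: well-formed.
(e) sonority 1-3-5-7: well-formed.

5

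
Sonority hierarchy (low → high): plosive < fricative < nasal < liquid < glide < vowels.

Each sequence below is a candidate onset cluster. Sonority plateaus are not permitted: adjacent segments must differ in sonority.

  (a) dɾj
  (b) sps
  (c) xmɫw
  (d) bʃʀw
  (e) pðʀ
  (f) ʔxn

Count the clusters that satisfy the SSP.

(a) 1-4-5 → obeys
(b) 2-1-2 → violates
(c) 2-3-4-5 → obeys
(d) 1-2-4-5 → obeys
(e) 1-2-4 → obeys
(f) 1-2-3 → obeys

5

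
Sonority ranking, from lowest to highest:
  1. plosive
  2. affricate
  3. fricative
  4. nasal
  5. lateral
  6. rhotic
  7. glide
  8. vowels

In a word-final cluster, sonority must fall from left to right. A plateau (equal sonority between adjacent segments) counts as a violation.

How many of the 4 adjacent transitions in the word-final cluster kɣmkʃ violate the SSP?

3

/k/ — plosive, sonority 1.
/ɣ/ — fricative, sonority 3.
/m/ — nasal, sonority 4.
/k/ — plosive, sonority 1.
/ʃ/ — fricative, sonority 3.
/k/→/ɣ/: 1→3 (does not fall) — violation.
/ɣ/→/m/: 3→4 (does not fall) — violation.
/m/→/k/: 4→1 (falls) — ok.
/k/→/ʃ/: 1→3 (does not fall) — violation.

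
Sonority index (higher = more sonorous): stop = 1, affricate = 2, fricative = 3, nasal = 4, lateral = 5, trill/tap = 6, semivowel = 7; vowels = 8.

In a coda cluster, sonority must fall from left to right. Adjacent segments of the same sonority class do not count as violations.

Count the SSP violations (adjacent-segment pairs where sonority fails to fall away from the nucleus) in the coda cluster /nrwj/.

/n/ — nasal, sonority 4.
/r/ — trill/tap, sonority 6.
/w/ — semivowel, sonority 7.
/j/ — semivowel, sonority 7.
/n/→/r/: 4→6 (does not fall) — violation.
/r/→/w/: 6→7 (does not fall) — violation.
/w/→/j/: 7→7 (plateau, allowed) — ok.

2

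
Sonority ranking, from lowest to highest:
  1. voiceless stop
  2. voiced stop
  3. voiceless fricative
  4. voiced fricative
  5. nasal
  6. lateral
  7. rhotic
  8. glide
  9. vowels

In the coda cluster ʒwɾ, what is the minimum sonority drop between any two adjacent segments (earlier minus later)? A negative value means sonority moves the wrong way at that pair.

/ʒ/ is a voiced fricative (sonority 4).
/w/ is a glide (sonority 8).
/ɾ/ is a rhotic (sonority 7).
/ʒ/→/w/: change -4.
/w/→/ɾ/: change +1.
Minimum = -4.

-4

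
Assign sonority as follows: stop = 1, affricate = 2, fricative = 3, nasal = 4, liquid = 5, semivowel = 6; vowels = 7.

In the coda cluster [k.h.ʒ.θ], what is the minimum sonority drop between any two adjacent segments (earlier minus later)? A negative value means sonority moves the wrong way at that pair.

-2

/k/ — stop, sonority 1.
/h/ — fricative, sonority 3.
/ʒ/ — fricative, sonority 3.
/θ/ — fricative, sonority 3.
/k/→/h/: change -2.
/h/→/ʒ/: change +0.
/ʒ/→/θ/: change +0.
Minimum = -2.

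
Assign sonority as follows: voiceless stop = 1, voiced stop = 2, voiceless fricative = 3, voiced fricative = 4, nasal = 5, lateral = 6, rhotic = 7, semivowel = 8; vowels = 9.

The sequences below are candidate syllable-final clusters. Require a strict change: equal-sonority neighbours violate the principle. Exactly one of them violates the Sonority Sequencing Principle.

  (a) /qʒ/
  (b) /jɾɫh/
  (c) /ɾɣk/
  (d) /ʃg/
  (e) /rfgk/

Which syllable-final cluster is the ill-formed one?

(a) sonority 1-4: ill-formed.
(b) sonority 8-7-6-3: well-formed.
(c) sonority 7-4-1: well-formed.
(d) sonority 3-2: well-formed.
(e) sonority 7-3-2-1: well-formed.

a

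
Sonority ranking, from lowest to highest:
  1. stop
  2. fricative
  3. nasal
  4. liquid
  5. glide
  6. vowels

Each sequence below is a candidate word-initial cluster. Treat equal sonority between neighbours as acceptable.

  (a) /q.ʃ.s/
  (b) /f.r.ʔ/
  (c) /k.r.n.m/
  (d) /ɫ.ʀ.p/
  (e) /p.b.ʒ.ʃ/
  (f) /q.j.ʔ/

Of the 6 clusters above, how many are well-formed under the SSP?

2

(a) /q.ʃ.s/: profile 1-2-2 — obeys.
(b) /f.r.ʔ/: profile 2-4-1 — violates.
(c) /k.r.n.m/: profile 1-4-3-3 — violates.
(d) /ɫ.ʀ.p/: profile 4-4-1 — violates.
(e) /p.b.ʒ.ʃ/: profile 1-1-2-2 — obeys.
(f) /q.j.ʔ/: profile 1-5-1 — violates.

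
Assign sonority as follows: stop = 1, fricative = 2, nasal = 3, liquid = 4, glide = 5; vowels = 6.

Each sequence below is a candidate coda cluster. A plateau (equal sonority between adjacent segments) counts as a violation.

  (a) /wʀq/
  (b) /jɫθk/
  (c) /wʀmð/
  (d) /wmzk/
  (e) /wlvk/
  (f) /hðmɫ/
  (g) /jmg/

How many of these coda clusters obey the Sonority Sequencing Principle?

6

(a) 5-4-1 → obeys
(b) 5-4-2-1 → obeys
(c) 5-4-3-2 → obeys
(d) 5-3-2-1 → obeys
(e) 5-4-2-1 → obeys
(f) 2-2-3-4 → violates
(g) 5-3-1 → obeys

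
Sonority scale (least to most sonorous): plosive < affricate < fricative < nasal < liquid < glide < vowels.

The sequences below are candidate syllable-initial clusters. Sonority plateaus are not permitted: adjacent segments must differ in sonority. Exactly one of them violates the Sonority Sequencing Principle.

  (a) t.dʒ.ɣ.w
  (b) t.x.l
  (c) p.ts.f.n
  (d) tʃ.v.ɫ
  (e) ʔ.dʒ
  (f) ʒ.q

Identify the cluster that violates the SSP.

f

(a) sonority 1-2-3-6: well-formed.
(b) sonority 1-3-5: well-formed.
(c) sonority 1-2-3-4: well-formed.
(d) sonority 2-3-5: well-formed.
(e) sonority 1-2: well-formed.
(f) sonority 3-1: ill-formed.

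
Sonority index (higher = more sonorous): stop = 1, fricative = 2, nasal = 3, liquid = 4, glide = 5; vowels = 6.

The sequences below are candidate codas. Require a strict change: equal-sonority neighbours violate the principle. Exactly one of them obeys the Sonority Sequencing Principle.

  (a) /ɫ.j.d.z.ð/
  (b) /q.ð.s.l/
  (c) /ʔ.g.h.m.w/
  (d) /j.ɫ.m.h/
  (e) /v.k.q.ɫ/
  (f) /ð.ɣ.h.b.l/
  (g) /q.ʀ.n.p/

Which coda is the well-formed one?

d

(a) 4-5-1-2-2 → violates
(b) 1-2-2-4 → violates
(c) 1-1-2-3-5 → violates
(d) 5-4-3-2 → obeys
(e) 2-1-1-4 → violates
(f) 2-2-2-1-4 → violates
(g) 1-4-3-1 → violates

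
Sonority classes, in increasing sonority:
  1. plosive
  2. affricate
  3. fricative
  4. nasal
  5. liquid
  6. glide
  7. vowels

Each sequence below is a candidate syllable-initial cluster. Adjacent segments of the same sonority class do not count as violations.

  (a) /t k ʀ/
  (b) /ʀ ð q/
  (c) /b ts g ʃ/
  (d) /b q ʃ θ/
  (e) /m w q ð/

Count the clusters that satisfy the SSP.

(a) 1-1-5 → obeys
(b) 5-3-1 → violates
(c) 1-2-1-3 → violates
(d) 1-1-3-3 → obeys
(e) 4-6-1-3 → violates

2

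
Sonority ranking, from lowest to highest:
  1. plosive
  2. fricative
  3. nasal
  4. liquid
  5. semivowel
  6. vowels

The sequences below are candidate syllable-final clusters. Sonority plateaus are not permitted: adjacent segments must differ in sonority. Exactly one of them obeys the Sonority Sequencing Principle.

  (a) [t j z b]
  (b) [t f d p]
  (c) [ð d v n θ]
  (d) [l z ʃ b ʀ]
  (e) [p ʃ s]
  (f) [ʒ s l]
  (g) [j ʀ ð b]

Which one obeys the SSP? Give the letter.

(a) sonority 1-5-2-1: ill-formed.
(b) sonority 1-2-1-1: ill-formed.
(c) sonority 2-1-2-3-2: ill-formed.
(d) sonority 4-2-2-1-4: ill-formed.
(e) sonority 1-2-2: ill-formed.
(f) sonority 2-2-4: ill-formed.
(g) sonority 5-4-2-1: well-formed.

g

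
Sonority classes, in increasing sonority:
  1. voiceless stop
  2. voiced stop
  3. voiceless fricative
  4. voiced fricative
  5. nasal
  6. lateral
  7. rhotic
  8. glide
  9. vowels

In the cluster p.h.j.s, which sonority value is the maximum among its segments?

8

/p/ — voiceless stop, sonority 1.
/h/ — voiceless fricative, sonority 3.
/j/ — glide, sonority 8.
/s/ — voiceless fricative, sonority 3.
The maximum is 8.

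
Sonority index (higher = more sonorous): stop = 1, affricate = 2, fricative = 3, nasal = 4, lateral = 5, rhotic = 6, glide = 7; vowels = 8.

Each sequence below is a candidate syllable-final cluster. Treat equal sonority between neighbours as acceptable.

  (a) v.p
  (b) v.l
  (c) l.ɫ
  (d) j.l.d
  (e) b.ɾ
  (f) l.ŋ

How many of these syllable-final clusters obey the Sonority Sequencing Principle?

4

(a) 3-1 → obeys
(b) 3-5 → violates
(c) 5-5 → obeys
(d) 7-5-1 → obeys
(e) 1-6 → violates
(f) 5-4 → obeys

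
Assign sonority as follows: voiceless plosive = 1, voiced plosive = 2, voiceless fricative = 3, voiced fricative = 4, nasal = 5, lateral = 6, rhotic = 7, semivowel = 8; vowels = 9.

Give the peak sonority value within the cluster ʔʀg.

7

/ʔ/ — voiceless plosive, sonority 1.
/ʀ/ — rhotic, sonority 7.
/g/ — voiced plosive, sonority 2.
The maximum is 7.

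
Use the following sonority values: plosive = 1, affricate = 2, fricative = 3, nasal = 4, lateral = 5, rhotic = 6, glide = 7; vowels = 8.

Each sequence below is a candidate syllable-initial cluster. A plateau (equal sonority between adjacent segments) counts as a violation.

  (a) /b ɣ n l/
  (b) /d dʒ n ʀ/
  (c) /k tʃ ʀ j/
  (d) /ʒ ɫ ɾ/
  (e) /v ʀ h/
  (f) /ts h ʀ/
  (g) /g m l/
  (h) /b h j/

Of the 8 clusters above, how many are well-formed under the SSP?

(a) sonority 1-3-4-5: well-formed.
(b) sonority 1-2-4-6: well-formed.
(c) sonority 1-2-6-7: well-formed.
(d) sonority 3-5-6: well-formed.
(e) sonority 3-6-3: ill-formed.
(f) sonority 2-3-6: well-formed.
(g) sonority 1-4-5: well-formed.
(h) sonority 1-3-7: well-formed.

7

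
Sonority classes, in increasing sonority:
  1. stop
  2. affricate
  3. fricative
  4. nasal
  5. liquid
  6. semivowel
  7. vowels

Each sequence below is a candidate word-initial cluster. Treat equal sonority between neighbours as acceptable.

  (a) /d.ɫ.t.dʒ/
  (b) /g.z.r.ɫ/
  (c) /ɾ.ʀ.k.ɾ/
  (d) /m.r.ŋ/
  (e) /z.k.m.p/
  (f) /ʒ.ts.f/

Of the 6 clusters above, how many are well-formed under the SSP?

1

(a) sonority 1-5-1-2: ill-formed.
(b) sonority 1-3-5-5: well-formed.
(c) sonority 5-5-1-5: ill-formed.
(d) sonority 4-5-4: ill-formed.
(e) sonority 3-1-4-1: ill-formed.
(f) sonority 3-2-3: ill-formed.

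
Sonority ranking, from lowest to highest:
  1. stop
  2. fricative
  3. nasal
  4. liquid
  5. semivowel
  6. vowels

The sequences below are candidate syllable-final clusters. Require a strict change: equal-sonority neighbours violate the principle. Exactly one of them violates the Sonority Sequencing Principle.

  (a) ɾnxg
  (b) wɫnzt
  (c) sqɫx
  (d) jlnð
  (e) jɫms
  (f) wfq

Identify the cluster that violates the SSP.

(a) ɾnxg: profile 4-3-2-1 — obeys.
(b) wɫnzt: profile 5-4-3-2-1 — obeys.
(c) sqɫx: profile 2-1-4-2 — violates.
(d) jlnð: profile 5-4-3-2 — obeys.
(e) jɫms: profile 5-4-3-2 — obeys.
(f) wfq: profile 5-2-1 — obeys.

c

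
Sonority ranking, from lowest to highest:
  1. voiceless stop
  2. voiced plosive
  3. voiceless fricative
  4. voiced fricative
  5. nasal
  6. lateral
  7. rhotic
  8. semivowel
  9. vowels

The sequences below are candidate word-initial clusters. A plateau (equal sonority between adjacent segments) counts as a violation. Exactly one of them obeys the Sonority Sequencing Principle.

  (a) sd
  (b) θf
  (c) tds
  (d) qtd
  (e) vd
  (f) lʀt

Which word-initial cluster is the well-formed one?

c

(a) 3-2 → violates
(b) 3-3 → violates
(c) 1-2-3 → obeys
(d) 1-1-2 → violates
(e) 4-2 → violates
(f) 6-7-1 → violates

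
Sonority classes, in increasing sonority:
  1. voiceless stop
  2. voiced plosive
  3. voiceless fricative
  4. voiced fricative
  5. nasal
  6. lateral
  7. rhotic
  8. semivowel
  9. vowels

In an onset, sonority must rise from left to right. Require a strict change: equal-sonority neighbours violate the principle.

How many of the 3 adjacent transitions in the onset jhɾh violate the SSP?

/j/: semivowel = 8.
/h/: voiceless fricative = 3.
/ɾ/: rhotic = 7.
/h/: voiceless fricative = 3.
/j/→/h/: 8→3 (does not rise) — violation.
/h/→/ɾ/: 3→7 (rises) — ok.
/ɾ/→/h/: 7→3 (does not rise) — violation.

2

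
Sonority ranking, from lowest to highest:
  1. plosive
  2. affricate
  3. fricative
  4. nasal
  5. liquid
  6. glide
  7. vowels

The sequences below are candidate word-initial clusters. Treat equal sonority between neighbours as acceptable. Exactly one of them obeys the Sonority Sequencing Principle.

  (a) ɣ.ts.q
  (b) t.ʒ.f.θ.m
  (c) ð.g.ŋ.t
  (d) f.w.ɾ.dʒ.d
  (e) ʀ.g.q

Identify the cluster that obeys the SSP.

b

(a) ɣ.ts.q: profile 3-2-1 — violates.
(b) t.ʒ.f.θ.m: profile 1-3-3-3-4 — obeys.
(c) ð.g.ŋ.t: profile 3-1-4-1 — violates.
(d) f.w.ɾ.dʒ.d: profile 3-6-5-2-1 — violates.
(e) ʀ.g.q: profile 5-1-1 — violates.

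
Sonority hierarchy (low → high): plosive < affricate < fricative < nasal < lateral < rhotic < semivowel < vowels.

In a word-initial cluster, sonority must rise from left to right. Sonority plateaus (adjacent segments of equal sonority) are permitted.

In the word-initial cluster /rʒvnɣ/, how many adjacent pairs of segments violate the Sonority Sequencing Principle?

/r/: rhotic = 6.
/ʒ/: fricative = 3.
/v/: fricative = 3.
/n/: nasal = 4.
/ɣ/: fricative = 3.
/r/→/ʒ/: 6→3 (does not rise) — violation.
/ʒ/→/v/: 3→3 (plateau, allowed) — ok.
/v/→/n/: 3→4 (rises) — ok.
/n/→/ɣ/: 4→3 (does not rise) — violation.

2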